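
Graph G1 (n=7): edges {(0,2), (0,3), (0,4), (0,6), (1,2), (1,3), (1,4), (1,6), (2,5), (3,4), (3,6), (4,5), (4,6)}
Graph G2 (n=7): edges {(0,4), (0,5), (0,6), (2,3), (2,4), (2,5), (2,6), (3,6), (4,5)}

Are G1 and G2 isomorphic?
No, not isomorphic

The graphs are NOT isomorphic.

Counting triangles (3-cliques): G1 has 7, G2 has 3.
Triangle count is an isomorphism invariant, so differing triangle counts rule out isomorphism.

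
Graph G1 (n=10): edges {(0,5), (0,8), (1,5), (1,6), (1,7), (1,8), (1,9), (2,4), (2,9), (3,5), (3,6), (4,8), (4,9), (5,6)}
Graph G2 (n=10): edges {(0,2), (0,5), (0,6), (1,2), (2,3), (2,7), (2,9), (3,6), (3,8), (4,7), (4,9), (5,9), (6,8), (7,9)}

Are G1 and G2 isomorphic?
Yes, isomorphic

The graphs are isomorphic.
One valid mapping φ: V(G1) → V(G2): 0→5, 1→2, 2→8, 3→4, 4→6, 5→9, 6→7, 7→1, 8→0, 9→3

Verify φ preserves adjacency — for each edge of G1, its image is an edge of G2:
  (0,5) → (φ(0),φ(5)) = (5,9) ∈ E(G2) ✓
  (0,8) → (φ(0),φ(8)) = (0,5) ∈ E(G2) ✓
  (1,5) → (φ(1),φ(5)) = (2,9) ∈ E(G2) ✓
  (1,6) → (φ(1),φ(6)) = (2,7) ∈ E(G2) ✓
  (1,7) → (φ(1),φ(7)) = (1,2) ∈ E(G2) ✓
  (1,8) → (φ(1),φ(8)) = (0,2) ∈ E(G2) ✓
  (1,9) → (φ(1),φ(9)) = (2,3) ∈ E(G2) ✓
  (2,4) → (φ(2),φ(4)) = (6,8) ∈ E(G2) ✓
  (2,9) → (φ(2),φ(9)) = (3,8) ∈ E(G2) ✓
  (3,5) → (φ(3),φ(5)) = (4,9) ∈ E(G2) ✓
  (3,6) → (φ(3),φ(6)) = (4,7) ∈ E(G2) ✓
  (4,8) → (φ(4),φ(8)) = (0,6) ∈ E(G2) ✓
  (4,9) → (φ(4),φ(9)) = (3,6) ∈ E(G2) ✓
  (5,6) → (φ(5),φ(6)) = (7,9) ∈ E(G2) ✓
All 14 edges of G1 map to edges of G2, and |E(G1)| = |E(G2)| = 14, so φ is a bijection on edges as well as vertices. Hence G1 ≅ G2.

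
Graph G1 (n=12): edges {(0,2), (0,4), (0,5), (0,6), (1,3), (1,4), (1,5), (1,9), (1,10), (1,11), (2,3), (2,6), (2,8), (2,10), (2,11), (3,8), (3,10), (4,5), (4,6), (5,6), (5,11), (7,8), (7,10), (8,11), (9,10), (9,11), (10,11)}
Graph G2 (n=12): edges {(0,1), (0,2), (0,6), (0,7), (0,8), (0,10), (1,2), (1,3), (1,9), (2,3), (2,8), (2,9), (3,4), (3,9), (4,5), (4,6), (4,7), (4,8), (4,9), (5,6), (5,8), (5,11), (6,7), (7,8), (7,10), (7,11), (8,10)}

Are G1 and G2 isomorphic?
Yes, isomorphic

The graphs are isomorphic.
One valid mapping φ: V(G1) → V(G2): 0→9, 1→0, 2→4, 3→6, 4→1, 5→2, 6→3, 7→11, 8→5, 9→10, 10→7, 11→8

Verify φ preserves adjacency — for each edge of G1, its image is an edge of G2:
  (0,2) → (φ(0),φ(2)) = (4,9) ∈ E(G2) ✓
  (0,4) → (φ(0),φ(4)) = (1,9) ∈ E(G2) ✓
  (0,5) → (φ(0),φ(5)) = (2,9) ∈ E(G2) ✓
  (0,6) → (φ(0),φ(6)) = (3,9) ∈ E(G2) ✓
  (1,3) → (φ(1),φ(3)) = (0,6) ∈ E(G2) ✓
  (1,4) → (φ(1),φ(4)) = (0,1) ∈ E(G2) ✓
  (1,5) → (φ(1),φ(5)) = (0,2) ∈ E(G2) ✓
  (1,9) → (φ(1),φ(9)) = (0,10) ∈ E(G2) ✓
  (1,10) → (φ(1),φ(10)) = (0,7) ∈ E(G2) ✓
  (1,11) → (φ(1),φ(11)) = (0,8) ∈ E(G2) ✓
  (2,3) → (φ(2),φ(3)) = (4,6) ∈ E(G2) ✓
  (2,6) → (φ(2),φ(6)) = (3,4) ∈ E(G2) ✓
  (2,8) → (φ(2),φ(8)) = (4,5) ∈ E(G2) ✓
  (2,10) → (φ(2),φ(10)) = (4,7) ∈ E(G2) ✓
  (2,11) → (φ(2),φ(11)) = (4,8) ∈ E(G2) ✓
  (3,8) → (φ(3),φ(8)) = (5,6) ∈ E(G2) ✓
  (3,10) → (φ(3),φ(10)) = (6,7) ∈ E(G2) ✓
  (4,5) → (φ(4),φ(5)) = (1,2) ∈ E(G2) ✓
  (4,6) → (φ(4),φ(6)) = (1,3) ∈ E(G2) ✓
  (5,6) → (φ(5),φ(6)) = (2,3) ∈ E(G2) ✓
  (5,11) → (φ(5),φ(11)) = (2,8) ∈ E(G2) ✓
  (7,8) → (φ(7),φ(8)) = (5,11) ∈ E(G2) ✓
  (7,10) → (φ(7),φ(10)) = (7,11) ∈ E(G2) ✓
  (8,11) → (φ(8),φ(11)) = (5,8) ∈ E(G2) ✓
  (9,10) → (φ(9),φ(10)) = (7,10) ∈ E(G2) ✓
  (9,11) → (φ(9),φ(11)) = (8,10) ∈ E(G2) ✓
  (10,11) → (φ(10),φ(11)) = (7,8) ∈ E(G2) ✓
All 27 edges of G1 map to edges of G2, and |E(G1)| = |E(G2)| = 27, so φ is a bijection on edges as well as vertices. Hence G1 ≅ G2.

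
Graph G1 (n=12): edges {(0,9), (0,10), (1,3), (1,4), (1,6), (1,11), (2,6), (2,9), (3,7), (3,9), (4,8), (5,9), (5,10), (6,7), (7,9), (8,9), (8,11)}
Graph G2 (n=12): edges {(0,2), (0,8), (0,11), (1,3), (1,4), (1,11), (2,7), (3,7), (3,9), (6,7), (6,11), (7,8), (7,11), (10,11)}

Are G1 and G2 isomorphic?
No, not isomorphic

The graphs are NOT isomorphic.

Connected components of G1: 1 component(s) with vertex sets [[0, 1, 2, 3, 4, 5, 6, 7, 8, 9, 10, 11]], sizes [12].
Connected components of G2: 2 component(s) with vertex sets [[5], [0, 1, 2, 3, 4, 6, 7, 8, 9, 10, 11]], sizes [1, 11].
The number of connected components (and the multiset of component sizes) is an isomorphism invariant — an isomorphism maps each component of G1 bijectively onto a component of G2. Since G1 has 1 component(s) and G2 has 2, they cannot be isomorphic.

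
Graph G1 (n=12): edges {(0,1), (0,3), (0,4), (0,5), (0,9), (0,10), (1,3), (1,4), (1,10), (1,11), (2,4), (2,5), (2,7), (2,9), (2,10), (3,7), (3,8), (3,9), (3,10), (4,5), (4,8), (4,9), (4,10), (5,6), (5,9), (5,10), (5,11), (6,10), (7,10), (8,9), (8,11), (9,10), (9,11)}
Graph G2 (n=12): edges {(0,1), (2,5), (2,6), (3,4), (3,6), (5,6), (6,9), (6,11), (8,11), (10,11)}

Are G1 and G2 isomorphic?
No, not isomorphic

The graphs are NOT isomorphic.

Connected components of G1: 1 component(s) with vertex sets [[0, 1, 2, 3, 4, 5, 6, 7, 8, 9, 10, 11]], sizes [12].
Connected components of G2: 3 component(s) with vertex sets [[7], [0, 1], [2, 3, 4, 5, 6, 8, 9, 10, 11]], sizes [1, 2, 9].
The number of connected components (and the multiset of component sizes) is an isomorphism invariant — an isomorphism maps each component of G1 bijectively onto a component of G2. Since G1 has 1 component(s) and G2 has 3, they cannot be isomorphic.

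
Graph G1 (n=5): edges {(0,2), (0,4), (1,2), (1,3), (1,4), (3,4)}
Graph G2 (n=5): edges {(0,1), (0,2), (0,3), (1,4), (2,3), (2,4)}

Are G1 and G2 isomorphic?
Yes, isomorphic

The graphs are isomorphic.
One valid mapping φ: V(G1) → V(G2): 0→1, 1→2, 2→4, 3→3, 4→0

Verify φ preserves adjacency — for each edge of G1, its image is an edge of G2:
  (0,2) → (φ(0),φ(2)) = (1,4) ∈ E(G2) ✓
  (0,4) → (φ(0),φ(4)) = (0,1) ∈ E(G2) ✓
  (1,2) → (φ(1),φ(2)) = (2,4) ∈ E(G2) ✓
  (1,3) → (φ(1),φ(3)) = (2,3) ∈ E(G2) ✓
  (1,4) → (φ(1),φ(4)) = (0,2) ∈ E(G2) ✓
  (3,4) → (φ(3),φ(4)) = (0,3) ∈ E(G2) ✓
All 6 edges of G1 map to edges of G2, and |E(G1)| = |E(G2)| = 6, so φ is a bijection on edges as well as vertices. Hence G1 ≅ G2.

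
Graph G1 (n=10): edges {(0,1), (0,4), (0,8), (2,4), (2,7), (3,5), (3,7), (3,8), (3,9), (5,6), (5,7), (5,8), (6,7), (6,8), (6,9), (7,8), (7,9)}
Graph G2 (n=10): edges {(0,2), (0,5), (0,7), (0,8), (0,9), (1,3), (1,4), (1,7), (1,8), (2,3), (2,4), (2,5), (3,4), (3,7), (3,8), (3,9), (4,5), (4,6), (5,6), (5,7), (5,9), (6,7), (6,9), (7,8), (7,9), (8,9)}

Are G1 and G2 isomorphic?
No, not isomorphic

The graphs are NOT isomorphic.

Degrees in G1: deg(0)=3, deg(1)=1, deg(2)=2, deg(3)=4, deg(4)=2, deg(5)=4, deg(6)=4, deg(7)=6, deg(8)=5, deg(9)=3.
Sorted degree sequence of G1: [6, 5, 4, 4, 4, 3, 3, 2, 2, 1].
Degrees in G2: deg(0)=5, deg(1)=4, deg(2)=4, deg(3)=6, deg(4)=5, deg(5)=6, deg(6)=4, deg(7)=7, deg(8)=5, deg(9)=6.
Sorted degree sequence of G2: [7, 6, 6, 6, 5, 5, 5, 4, 4, 4].
The (sorted) degree sequence is an isomorphism invariant, so since G1 and G2 have different degree sequences they cannot be isomorphic.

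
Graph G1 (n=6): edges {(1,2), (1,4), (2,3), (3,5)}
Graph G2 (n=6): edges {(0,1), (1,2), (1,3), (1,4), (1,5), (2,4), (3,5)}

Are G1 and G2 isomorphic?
No, not isomorphic

The graphs are NOT isomorphic.

Connected components of G1: 2 component(s) with vertex sets [[0], [1, 2, 3, 4, 5]], sizes [1, 5].
Connected components of G2: 1 component(s) with vertex sets [[0, 1, 2, 3, 4, 5]], sizes [6].
The number of connected components (and the multiset of component sizes) is an isomorphism invariant — an isomorphism maps each component of G1 bijectively onto a component of G2. Since G1 has 2 component(s) and G2 has 1, they cannot be isomorphic.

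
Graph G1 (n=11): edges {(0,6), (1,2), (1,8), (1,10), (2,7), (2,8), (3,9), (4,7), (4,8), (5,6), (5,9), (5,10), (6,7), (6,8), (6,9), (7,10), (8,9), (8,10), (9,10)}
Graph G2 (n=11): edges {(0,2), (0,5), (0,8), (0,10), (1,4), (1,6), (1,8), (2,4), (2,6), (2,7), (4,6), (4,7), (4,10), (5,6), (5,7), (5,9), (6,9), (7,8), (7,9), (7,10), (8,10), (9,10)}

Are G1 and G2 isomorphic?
No, not isomorphic

The graphs are NOT isomorphic.

Connected components of G1: 1 component(s) with vertex sets [[0, 1, 2, 3, 4, 5, 6, 7, 8, 9, 10]], sizes [11].
Connected components of G2: 2 component(s) with vertex sets [[3], [0, 1, 2, 4, 5, 6, 7, 8, 9, 10]], sizes [1, 10].
The number of connected components (and the multiset of component sizes) is an isomorphism invariant — an isomorphism maps each component of G1 bijectively onto a component of G2. Since G1 has 1 component(s) and G2 has 2, they cannot be isomorphic.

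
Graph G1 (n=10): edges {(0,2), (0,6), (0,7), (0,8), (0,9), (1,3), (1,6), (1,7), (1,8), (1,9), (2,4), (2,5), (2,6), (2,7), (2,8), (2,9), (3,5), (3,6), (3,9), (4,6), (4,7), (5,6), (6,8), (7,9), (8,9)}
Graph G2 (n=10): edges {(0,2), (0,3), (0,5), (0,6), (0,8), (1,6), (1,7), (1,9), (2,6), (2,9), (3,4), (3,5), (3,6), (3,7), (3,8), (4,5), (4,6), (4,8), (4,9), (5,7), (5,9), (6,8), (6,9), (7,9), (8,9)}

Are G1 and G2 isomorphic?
Yes, isomorphic

The graphs are isomorphic.
One valid mapping φ: V(G1) → V(G2): 0→8, 1→5, 2→6, 3→7, 4→2, 5→1, 6→9, 7→0, 8→4, 9→3

Verify φ preserves adjacency — for each edge of G1, its image is an edge of G2:
  (0,2) → (φ(0),φ(2)) = (6,8) ∈ E(G2) ✓
  (0,6) → (φ(0),φ(6)) = (8,9) ∈ E(G2) ✓
  (0,7) → (φ(0),φ(7)) = (0,8) ∈ E(G2) ✓
  (0,8) → (φ(0),φ(8)) = (4,8) ∈ E(G2) ✓
  (0,9) → (φ(0),φ(9)) = (3,8) ∈ E(G2) ✓
  (1,3) → (φ(1),φ(3)) = (5,7) ∈ E(G2) ✓
  (1,6) → (φ(1),φ(6)) = (5,9) ∈ E(G2) ✓
  (1,7) → (φ(1),φ(7)) = (0,5) ∈ E(G2) ✓
  (1,8) → (φ(1),φ(8)) = (4,5) ∈ E(G2) ✓
  (1,9) → (φ(1),φ(9)) = (3,5) ∈ E(G2) ✓
  (2,4) → (φ(2),φ(4)) = (2,6) ∈ E(G2) ✓
  (2,5) → (φ(2),φ(5)) = (1,6) ∈ E(G2) ✓
  (2,6) → (φ(2),φ(6)) = (6,9) ∈ E(G2) ✓
  (2,7) → (φ(2),φ(7)) = (0,6) ∈ E(G2) ✓
  (2,8) → (φ(2),φ(8)) = (4,6) ∈ E(G2) ✓
  (2,9) → (φ(2),φ(9)) = (3,6) ∈ E(G2) ✓
  (3,5) → (φ(3),φ(5)) = (1,7) ∈ E(G2) ✓
  (3,6) → (φ(3),φ(6)) = (7,9) ∈ E(G2) ✓
  (3,9) → (φ(3),φ(9)) = (3,7) ∈ E(G2) ✓
  (4,6) → (φ(4),φ(6)) = (2,9) ∈ E(G2) ✓
  (4,7) → (φ(4),φ(7)) = (0,2) ∈ E(G2) ✓
  (5,6) → (φ(5),φ(6)) = (1,9) ∈ E(G2) ✓
  (6,8) → (φ(6),φ(8)) = (4,9) ∈ E(G2) ✓
  (7,9) → (φ(7),φ(9)) = (0,3) ∈ E(G2) ✓
  (8,9) → (φ(8),φ(9)) = (3,4) ∈ E(G2) ✓
All 25 edges of G1 map to edges of G2, and |E(G1)| = |E(G2)| = 25, so φ is a bijection on edges as well as vertices. Hence G1 ≅ G2.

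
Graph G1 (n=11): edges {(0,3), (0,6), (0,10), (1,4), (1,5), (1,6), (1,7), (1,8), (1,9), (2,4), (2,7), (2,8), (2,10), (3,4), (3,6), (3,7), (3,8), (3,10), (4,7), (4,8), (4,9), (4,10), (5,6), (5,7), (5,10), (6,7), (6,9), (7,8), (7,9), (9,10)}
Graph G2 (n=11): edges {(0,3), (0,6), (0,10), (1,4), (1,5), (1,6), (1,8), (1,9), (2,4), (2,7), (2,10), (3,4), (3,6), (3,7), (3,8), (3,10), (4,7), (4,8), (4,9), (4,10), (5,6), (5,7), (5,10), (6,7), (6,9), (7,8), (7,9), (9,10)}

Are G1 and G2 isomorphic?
No, not isomorphic

The graphs are NOT isomorphic.

Counting edges: G1 has 30 edge(s); G2 has 28 edge(s).
Edge count is an isomorphism invariant (a bijection on vertices induces a bijection on edges), so differing edge counts rule out isomorphism.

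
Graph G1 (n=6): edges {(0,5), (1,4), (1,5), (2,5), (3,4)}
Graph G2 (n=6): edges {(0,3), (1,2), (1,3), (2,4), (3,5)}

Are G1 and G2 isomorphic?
Yes, isomorphic

The graphs are isomorphic.
One valid mapping φ: V(G1) → V(G2): 0→5, 1→1, 2→0, 3→4, 4→2, 5→3

Verify φ preserves adjacency — for each edge of G1, its image is an edge of G2:
  (0,5) → (φ(0),φ(5)) = (3,5) ∈ E(G2) ✓
  (1,4) → (φ(1),φ(4)) = (1,2) ∈ E(G2) ✓
  (1,5) → (φ(1),φ(5)) = (1,3) ∈ E(G2) ✓
  (2,5) → (φ(2),φ(5)) = (0,3) ∈ E(G2) ✓
  (3,4) → (φ(3),φ(4)) = (2,4) ∈ E(G2) ✓
All 5 edges of G1 map to edges of G2, and |E(G1)| = |E(G2)| = 5, so φ is a bijection on edges as well as vertices. Hence G1 ≅ G2.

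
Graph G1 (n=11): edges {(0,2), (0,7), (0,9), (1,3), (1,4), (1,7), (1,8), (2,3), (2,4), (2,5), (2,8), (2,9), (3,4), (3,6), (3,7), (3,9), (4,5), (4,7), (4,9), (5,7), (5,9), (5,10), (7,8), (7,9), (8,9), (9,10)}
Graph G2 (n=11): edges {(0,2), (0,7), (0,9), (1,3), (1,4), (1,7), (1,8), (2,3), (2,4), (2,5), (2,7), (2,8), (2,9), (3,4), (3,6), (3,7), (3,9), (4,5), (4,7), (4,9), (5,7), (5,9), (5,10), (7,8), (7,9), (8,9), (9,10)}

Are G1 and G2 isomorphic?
No, not isomorphic

The graphs are NOT isomorphic.

Counting edges: G1 has 26 edge(s); G2 has 27 edge(s).
Edge count is an isomorphism invariant (a bijection on vertices induces a bijection on edges), so differing edge counts rule out isomorphism.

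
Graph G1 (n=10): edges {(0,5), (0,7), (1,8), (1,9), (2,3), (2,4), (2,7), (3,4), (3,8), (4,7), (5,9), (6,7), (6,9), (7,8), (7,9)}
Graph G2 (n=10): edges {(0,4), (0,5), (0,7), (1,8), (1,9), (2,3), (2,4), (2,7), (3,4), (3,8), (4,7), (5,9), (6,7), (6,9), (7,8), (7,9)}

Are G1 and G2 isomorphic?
No, not isomorphic

The graphs are NOT isomorphic.

Counting edges: G1 has 15 edge(s); G2 has 16 edge(s).
Edge count is an isomorphism invariant (a bijection on vertices induces a bijection on edges), so differing edge counts rule out isomorphism.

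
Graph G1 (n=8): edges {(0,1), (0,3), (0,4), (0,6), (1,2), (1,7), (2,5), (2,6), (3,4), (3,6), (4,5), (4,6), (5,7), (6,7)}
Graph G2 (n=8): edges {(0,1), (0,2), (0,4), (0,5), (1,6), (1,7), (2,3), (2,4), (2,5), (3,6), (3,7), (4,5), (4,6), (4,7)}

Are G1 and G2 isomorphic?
Yes, isomorphic

The graphs are isomorphic.
One valid mapping φ: V(G1) → V(G2): 0→2, 1→3, 2→7, 3→5, 4→0, 5→1, 6→4, 7→6

Verify φ preserves adjacency — for each edge of G1, its image is an edge of G2:
  (0,1) → (φ(0),φ(1)) = (2,3) ∈ E(G2) ✓
  (0,3) → (φ(0),φ(3)) = (2,5) ∈ E(G2) ✓
  (0,4) → (φ(0),φ(4)) = (0,2) ∈ E(G2) ✓
  (0,6) → (φ(0),φ(6)) = (2,4) ∈ E(G2) ✓
  (1,2) → (φ(1),φ(2)) = (3,7) ∈ E(G2) ✓
  (1,7) → (φ(1),φ(7)) = (3,6) ∈ E(G2) ✓
  (2,5) → (φ(2),φ(5)) = (1,7) ∈ E(G2) ✓
  (2,6) → (φ(2),φ(6)) = (4,7) ∈ E(G2) ✓
  (3,4) → (φ(3),φ(4)) = (0,5) ∈ E(G2) ✓
  (3,6) → (φ(3),φ(6)) = (4,5) ∈ E(G2) ✓
  (4,5) → (φ(4),φ(5)) = (0,1) ∈ E(G2) ✓
  (4,6) → (φ(4),φ(6)) = (0,4) ∈ E(G2) ✓
  (5,7) → (φ(5),φ(7)) = (1,6) ∈ E(G2) ✓
  (6,7) → (φ(6),φ(7)) = (4,6) ∈ E(G2) ✓
All 14 edges of G1 map to edges of G2, and |E(G1)| = |E(G2)| = 14, so φ is a bijection on edges as well as vertices. Hence G1 ≅ G2.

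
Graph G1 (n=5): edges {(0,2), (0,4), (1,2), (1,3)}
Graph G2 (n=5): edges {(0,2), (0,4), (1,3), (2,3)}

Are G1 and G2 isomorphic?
Yes, isomorphic

The graphs are isomorphic.
One valid mapping φ: V(G1) → V(G2): 0→3, 1→0, 2→2, 3→4, 4→1

Verify φ preserves adjacency — for each edge of G1, its image is an edge of G2:
  (0,2) → (φ(0),φ(2)) = (2,3) ∈ E(G2) ✓
  (0,4) → (φ(0),φ(4)) = (1,3) ∈ E(G2) ✓
  (1,2) → (φ(1),φ(2)) = (0,2) ∈ E(G2) ✓
  (1,3) → (φ(1),φ(3)) = (0,4) ∈ E(G2) ✓
All 4 edges of G1 map to edges of G2, and |E(G1)| = |E(G2)| = 4, so φ is a bijection on edges as well as vertices. Hence G1 ≅ G2.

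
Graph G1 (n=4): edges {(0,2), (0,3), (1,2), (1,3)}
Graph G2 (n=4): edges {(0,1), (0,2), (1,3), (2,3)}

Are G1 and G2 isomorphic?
Yes, isomorphic

The graphs are isomorphic.
One valid mapping φ: V(G1) → V(G2): 0→0, 1→3, 2→1, 3→2

Verify φ preserves adjacency — for each edge of G1, its image is an edge of G2:
  (0,2) → (φ(0),φ(2)) = (0,1) ∈ E(G2) ✓
  (0,3) → (φ(0),φ(3)) = (0,2) ∈ E(G2) ✓
  (1,2) → (φ(1),φ(2)) = (1,3) ∈ E(G2) ✓
  (1,3) → (φ(1),φ(3)) = (2,3) ∈ E(G2) ✓
All 4 edges of G1 map to edges of G2, and |E(G1)| = |E(G2)| = 4, so φ is a bijection on edges as well as vertices. Hence G1 ≅ G2.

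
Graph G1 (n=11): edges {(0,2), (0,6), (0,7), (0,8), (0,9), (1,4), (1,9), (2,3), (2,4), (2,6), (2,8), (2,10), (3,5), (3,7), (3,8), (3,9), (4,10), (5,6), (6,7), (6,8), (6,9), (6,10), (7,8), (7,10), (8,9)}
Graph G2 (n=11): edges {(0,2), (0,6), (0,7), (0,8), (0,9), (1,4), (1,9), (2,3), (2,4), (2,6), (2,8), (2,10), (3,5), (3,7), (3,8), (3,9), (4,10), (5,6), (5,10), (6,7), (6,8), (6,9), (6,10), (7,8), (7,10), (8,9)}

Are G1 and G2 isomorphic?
No, not isomorphic

The graphs are NOT isomorphic.

Counting edges: G1 has 25 edge(s); G2 has 26 edge(s).
Edge count is an isomorphism invariant (a bijection on vertices induces a bijection on edges), so differing edge counts rule out isomorphism.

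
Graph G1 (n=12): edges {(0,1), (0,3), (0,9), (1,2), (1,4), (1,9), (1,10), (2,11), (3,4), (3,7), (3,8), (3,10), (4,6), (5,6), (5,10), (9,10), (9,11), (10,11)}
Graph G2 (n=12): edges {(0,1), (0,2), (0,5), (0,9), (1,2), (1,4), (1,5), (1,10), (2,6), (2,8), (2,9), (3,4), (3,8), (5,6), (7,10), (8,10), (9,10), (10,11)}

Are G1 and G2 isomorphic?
Yes, isomorphic

The graphs are isomorphic.
One valid mapping φ: V(G1) → V(G2): 0→9, 1→2, 2→6, 3→10, 4→8, 5→4, 6→3, 7→11, 8→7, 9→0, 10→1, 11→5

Verify φ preserves adjacency — for each edge of G1, its image is an edge of G2:
  (0,1) → (φ(0),φ(1)) = (2,9) ∈ E(G2) ✓
  (0,3) → (φ(0),φ(3)) = (9,10) ∈ E(G2) ✓
  (0,9) → (φ(0),φ(9)) = (0,9) ∈ E(G2) ✓
  (1,2) → (φ(1),φ(2)) = (2,6) ∈ E(G2) ✓
  (1,4) → (φ(1),φ(4)) = (2,8) ∈ E(G2) ✓
  (1,9) → (φ(1),φ(9)) = (0,2) ∈ E(G2) ✓
  (1,10) → (φ(1),φ(10)) = (1,2) ∈ E(G2) ✓
  (2,11) → (φ(2),φ(11)) = (5,6) ∈ E(G2) ✓
  (3,4) → (φ(3),φ(4)) = (8,10) ∈ E(G2) ✓
  (3,7) → (φ(3),φ(7)) = (10,11) ∈ E(G2) ✓
  (3,8) → (φ(3),φ(8)) = (7,10) ∈ E(G2) ✓
  (3,10) → (φ(3),φ(10)) = (1,10) ∈ E(G2) ✓
  (4,6) → (φ(4),φ(6)) = (3,8) ∈ E(G2) ✓
  (5,6) → (φ(5),φ(6)) = (3,4) ∈ E(G2) ✓
  (5,10) → (φ(5),φ(10)) = (1,4) ∈ E(G2) ✓
  (9,10) → (φ(9),φ(10)) = (0,1) ∈ E(G2) ✓
  (9,11) → (φ(9),φ(11)) = (0,5) ∈ E(G2) ✓
  (10,11) → (φ(10),φ(11)) = (1,5) ∈ E(G2) ✓
All 18 edges of G1 map to edges of G2, and |E(G1)| = |E(G2)| = 18, so φ is a bijection on edges as well as vertices. Hence G1 ≅ G2.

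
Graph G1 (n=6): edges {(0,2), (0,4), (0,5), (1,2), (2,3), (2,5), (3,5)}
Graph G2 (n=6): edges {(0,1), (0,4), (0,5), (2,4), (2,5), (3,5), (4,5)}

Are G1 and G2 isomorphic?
Yes, isomorphic

The graphs are isomorphic.
One valid mapping φ: V(G1) → V(G2): 0→0, 1→3, 2→5, 3→2, 4→1, 5→4

Verify φ preserves adjacency — for each edge of G1, its image is an edge of G2:
  (0,2) → (φ(0),φ(2)) = (0,5) ∈ E(G2) ✓
  (0,4) → (φ(0),φ(4)) = (0,1) ∈ E(G2) ✓
  (0,5) → (φ(0),φ(5)) = (0,4) ∈ E(G2) ✓
  (1,2) → (φ(1),φ(2)) = (3,5) ∈ E(G2) ✓
  (2,3) → (φ(2),φ(3)) = (2,5) ∈ E(G2) ✓
  (2,5) → (φ(2),φ(5)) = (4,5) ∈ E(G2) ✓
  (3,5) → (φ(3),φ(5)) = (2,4) ∈ E(G2) ✓
All 7 edges of G1 map to edges of G2, and |E(G1)| = |E(G2)| = 7, so φ is a bijection on edges as well as vertices. Hence G1 ≅ G2.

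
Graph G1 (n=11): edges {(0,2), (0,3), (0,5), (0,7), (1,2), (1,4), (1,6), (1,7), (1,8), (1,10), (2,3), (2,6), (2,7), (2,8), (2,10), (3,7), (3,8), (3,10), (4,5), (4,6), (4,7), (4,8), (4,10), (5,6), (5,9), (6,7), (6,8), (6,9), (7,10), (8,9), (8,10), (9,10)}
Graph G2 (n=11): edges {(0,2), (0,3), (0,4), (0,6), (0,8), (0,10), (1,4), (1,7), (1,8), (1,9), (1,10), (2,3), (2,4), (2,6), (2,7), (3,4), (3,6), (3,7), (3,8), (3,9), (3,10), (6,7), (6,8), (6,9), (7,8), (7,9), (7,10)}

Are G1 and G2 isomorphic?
No, not isomorphic

The graphs are NOT isomorphic.

Degrees in G1: deg(0)=4, deg(1)=6, deg(2)=7, deg(3)=5, deg(4)=6, deg(5)=4, deg(6)=7, deg(7)=7, deg(8)=7, deg(9)=4, deg(10)=7.
Sorted degree sequence of G1: [7, 7, 7, 7, 7, 6, 6, 5, 4, 4, 4].
Degrees in G2: deg(0)=6, deg(1)=5, deg(2)=5, deg(3)=8, deg(4)=4, deg(5)=0, deg(6)=6, deg(7)=7, deg(8)=5, deg(9)=4, deg(10)=4.
Sorted degree sequence of G2: [8, 7, 6, 6, 5, 5, 5, 4, 4, 4, 0].
The (sorted) degree sequence is an isomorphism invariant, so since G1 and G2 have different degree sequences they cannot be isomorphic.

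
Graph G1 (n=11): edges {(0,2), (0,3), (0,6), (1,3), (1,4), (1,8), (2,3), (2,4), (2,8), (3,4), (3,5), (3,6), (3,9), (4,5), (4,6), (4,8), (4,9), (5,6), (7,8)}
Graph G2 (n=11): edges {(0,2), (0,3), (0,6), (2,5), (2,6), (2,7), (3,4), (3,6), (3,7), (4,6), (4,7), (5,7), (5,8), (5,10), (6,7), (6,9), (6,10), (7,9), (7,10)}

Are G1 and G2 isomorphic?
Yes, isomorphic

The graphs are isomorphic.
One valid mapping φ: V(G1) → V(G2): 0→0, 1→10, 2→2, 3→6, 4→7, 5→4, 6→3, 7→8, 8→5, 9→9, 10→1

Verify φ preserves adjacency — for each edge of G1, its image is an edge of G2:
  (0,2) → (φ(0),φ(2)) = (0,2) ∈ E(G2) ✓
  (0,3) → (φ(0),φ(3)) = (0,6) ∈ E(G2) ✓
  (0,6) → (φ(0),φ(6)) = (0,3) ∈ E(G2) ✓
  (1,3) → (φ(1),φ(3)) = (6,10) ∈ E(G2) ✓
  (1,4) → (φ(1),φ(4)) = (7,10) ∈ E(G2) ✓
  (1,8) → (φ(1),φ(8)) = (5,10) ∈ E(G2) ✓
  (2,3) → (φ(2),φ(3)) = (2,6) ∈ E(G2) ✓
  (2,4) → (φ(2),φ(4)) = (2,7) ∈ E(G2) ✓
  (2,8) → (φ(2),φ(8)) = (2,5) ∈ E(G2) ✓
  (3,4) → (φ(3),φ(4)) = (6,7) ∈ E(G2) ✓
  (3,5) → (φ(3),φ(5)) = (4,6) ∈ E(G2) ✓
  (3,6) → (φ(3),φ(6)) = (3,6) ∈ E(G2) ✓
  (3,9) → (φ(3),φ(9)) = (6,9) ∈ E(G2) ✓
  (4,5) → (φ(4),φ(5)) = (4,7) ∈ E(G2) ✓
  (4,6) → (φ(4),φ(6)) = (3,7) ∈ E(G2) ✓
  (4,8) → (φ(4),φ(8)) = (5,7) ∈ E(G2) ✓
  (4,9) → (φ(4),φ(9)) = (7,9) ∈ E(G2) ✓
  (5,6) → (φ(5),φ(6)) = (3,4) ∈ E(G2) ✓
  (7,8) → (φ(7),φ(8)) = (5,8) ∈ E(G2) ✓
All 19 edges of G1 map to edges of G2, and |E(G1)| = |E(G2)| = 19, so φ is a bijection on edges as well as vertices. Hence G1 ≅ G2.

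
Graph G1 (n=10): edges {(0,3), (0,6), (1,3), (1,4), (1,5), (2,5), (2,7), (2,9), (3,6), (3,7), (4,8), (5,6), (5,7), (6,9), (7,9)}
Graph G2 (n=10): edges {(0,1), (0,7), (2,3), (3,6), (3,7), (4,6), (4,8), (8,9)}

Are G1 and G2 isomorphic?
No, not isomorphic

The graphs are NOT isomorphic.

Connected components of G1: 1 component(s) with vertex sets [[0, 1, 2, 3, 4, 5, 6, 7, 8, 9]], sizes [10].
Connected components of G2: 2 component(s) with vertex sets [[5], [0, 1, 2, 3, 4, 6, 7, 8, 9]], sizes [1, 9].
The number of connected components (and the multiset of component sizes) is an isomorphism invariant — an isomorphism maps each component of G1 bijectively onto a component of G2. Since G1 has 1 component(s) and G2 has 2, they cannot be isomorphic.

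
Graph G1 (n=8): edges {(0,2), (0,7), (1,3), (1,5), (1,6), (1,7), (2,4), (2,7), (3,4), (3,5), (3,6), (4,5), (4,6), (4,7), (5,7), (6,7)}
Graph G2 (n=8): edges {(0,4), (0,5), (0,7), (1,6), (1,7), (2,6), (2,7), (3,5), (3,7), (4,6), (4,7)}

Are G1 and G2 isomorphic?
No, not isomorphic

The graphs are NOT isomorphic.

Degrees in G1: deg(0)=2, deg(1)=4, deg(2)=3, deg(3)=4, deg(4)=5, deg(5)=4, deg(6)=4, deg(7)=6.
Sorted degree sequence of G1: [6, 5, 4, 4, 4, 4, 3, 2].
Degrees in G2: deg(0)=3, deg(1)=2, deg(2)=2, deg(3)=2, deg(4)=3, deg(5)=2, deg(6)=3, deg(7)=5.
Sorted degree sequence of G2: [5, 3, 3, 3, 2, 2, 2, 2].
The (sorted) degree sequence is an isomorphism invariant, so since G1 and G2 have different degree sequences they cannot be isomorphic.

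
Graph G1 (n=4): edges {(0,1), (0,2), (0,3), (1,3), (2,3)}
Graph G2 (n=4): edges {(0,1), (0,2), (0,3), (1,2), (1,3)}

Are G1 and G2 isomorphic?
Yes, isomorphic

The graphs are isomorphic.
One valid mapping φ: V(G1) → V(G2): 0→0, 1→2, 2→3, 3→1

Verify φ preserves adjacency — for each edge of G1, its image is an edge of G2:
  (0,1) → (φ(0),φ(1)) = (0,2) ∈ E(G2) ✓
  (0,2) → (φ(0),φ(2)) = (0,3) ∈ E(G2) ✓
  (0,3) → (φ(0),φ(3)) = (0,1) ∈ E(G2) ✓
  (1,3) → (φ(1),φ(3)) = (1,2) ∈ E(G2) ✓
  (2,3) → (φ(2),φ(3)) = (1,3) ∈ E(G2) ✓
All 5 edges of G1 map to edges of G2, and |E(G1)| = |E(G2)| = 5, so φ is a bijection on edges as well as vertices. Hence G1 ≅ G2.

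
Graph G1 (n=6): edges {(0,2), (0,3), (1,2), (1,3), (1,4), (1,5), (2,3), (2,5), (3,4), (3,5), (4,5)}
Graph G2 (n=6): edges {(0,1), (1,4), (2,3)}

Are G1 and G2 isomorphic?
No, not isomorphic

The graphs are NOT isomorphic.

Connected components of G1: 1 component(s) with vertex sets [[0, 1, 2, 3, 4, 5]], sizes [6].
Connected components of G2: 3 component(s) with vertex sets [[5], [2, 3], [0, 1, 4]], sizes [1, 2, 3].
The number of connected components (and the multiset of component sizes) is an isomorphism invariant — an isomorphism maps each component of G1 bijectively onto a component of G2. Since G1 has 1 component(s) and G2 has 3, they cannot be isomorphic.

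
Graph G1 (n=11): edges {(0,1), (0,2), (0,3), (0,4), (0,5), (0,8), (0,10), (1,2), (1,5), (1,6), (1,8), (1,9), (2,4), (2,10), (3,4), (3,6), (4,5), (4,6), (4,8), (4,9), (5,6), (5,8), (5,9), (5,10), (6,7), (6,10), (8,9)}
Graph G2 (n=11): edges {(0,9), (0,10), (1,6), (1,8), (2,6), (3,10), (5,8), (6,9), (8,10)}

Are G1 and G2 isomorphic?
No, not isomorphic

The graphs are NOT isomorphic.

Connected components of G1: 1 component(s) with vertex sets [[0, 1, 2, 3, 4, 5, 6, 7, 8, 9, 10]], sizes [11].
Connected components of G2: 3 component(s) with vertex sets [[4], [7], [0, 1, 2, 3, 5, 6, 8, 9, 10]], sizes [1, 1, 9].
The number of connected components (and the multiset of component sizes) is an isomorphism invariant — an isomorphism maps each component of G1 bijectively onto a component of G2. Since G1 has 1 component(s) and G2 has 3, they cannot be isomorphic.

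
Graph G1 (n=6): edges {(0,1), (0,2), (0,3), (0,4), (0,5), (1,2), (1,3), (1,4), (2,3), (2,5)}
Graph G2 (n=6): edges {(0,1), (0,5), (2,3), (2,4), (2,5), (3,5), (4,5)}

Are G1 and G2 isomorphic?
No, not isomorphic

The graphs are NOT isomorphic.

Counting triangles (3-cliques): G1 has 6, G2 has 2.
Triangle count is an isomorphism invariant, so differing triangle counts rule out isomorphism.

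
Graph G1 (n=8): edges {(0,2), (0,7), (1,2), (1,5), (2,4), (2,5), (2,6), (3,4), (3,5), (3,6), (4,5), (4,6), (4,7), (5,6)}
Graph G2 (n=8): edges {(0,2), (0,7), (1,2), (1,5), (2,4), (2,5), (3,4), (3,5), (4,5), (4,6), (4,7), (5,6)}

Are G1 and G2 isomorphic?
No, not isomorphic

The graphs are NOT isomorphic.

Counting edges: G1 has 14 edge(s); G2 has 12 edge(s).
Edge count is an isomorphism invariant (a bijection on vertices induces a bijection on edges), so differing edge counts rule out isomorphism.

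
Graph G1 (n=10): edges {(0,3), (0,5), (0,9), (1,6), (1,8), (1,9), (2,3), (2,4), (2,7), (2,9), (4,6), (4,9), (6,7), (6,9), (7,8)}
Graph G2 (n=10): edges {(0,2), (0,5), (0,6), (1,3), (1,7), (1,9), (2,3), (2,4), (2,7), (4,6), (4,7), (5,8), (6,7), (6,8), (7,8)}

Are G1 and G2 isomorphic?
Yes, isomorphic

The graphs are isomorphic.
One valid mapping φ: V(G1) → V(G2): 0→1, 1→8, 2→2, 3→3, 4→4, 5→9, 6→6, 7→0, 8→5, 9→7

Verify φ preserves adjacency — for each edge of G1, its image is an edge of G2:
  (0,3) → (φ(0),φ(3)) = (1,3) ∈ E(G2) ✓
  (0,5) → (φ(0),φ(5)) = (1,9) ∈ E(G2) ✓
  (0,9) → (φ(0),φ(9)) = (1,7) ∈ E(G2) ✓
  (1,6) → (φ(1),φ(6)) = (6,8) ∈ E(G2) ✓
  (1,8) → (φ(1),φ(8)) = (5,8) ∈ E(G2) ✓
  (1,9) → (φ(1),φ(9)) = (7,8) ∈ E(G2) ✓
  (2,3) → (φ(2),φ(3)) = (2,3) ∈ E(G2) ✓
  (2,4) → (φ(2),φ(4)) = (2,4) ∈ E(G2) ✓
  (2,7) → (φ(2),φ(7)) = (0,2) ∈ E(G2) ✓
  (2,9) → (φ(2),φ(9)) = (2,7) ∈ E(G2) ✓
  (4,6) → (φ(4),φ(6)) = (4,6) ∈ E(G2) ✓
  (4,9) → (φ(4),φ(9)) = (4,7) ∈ E(G2) ✓
  (6,7) → (φ(6),φ(7)) = (0,6) ∈ E(G2) ✓
  (6,9) → (φ(6),φ(9)) = (6,7) ∈ E(G2) ✓
  (7,8) → (φ(7),φ(8)) = (0,5) ∈ E(G2) ✓
All 15 edges of G1 map to edges of G2, and |E(G1)| = |E(G2)| = 15, so φ is a bijection on edges as well as vertices. Hence G1 ≅ G2.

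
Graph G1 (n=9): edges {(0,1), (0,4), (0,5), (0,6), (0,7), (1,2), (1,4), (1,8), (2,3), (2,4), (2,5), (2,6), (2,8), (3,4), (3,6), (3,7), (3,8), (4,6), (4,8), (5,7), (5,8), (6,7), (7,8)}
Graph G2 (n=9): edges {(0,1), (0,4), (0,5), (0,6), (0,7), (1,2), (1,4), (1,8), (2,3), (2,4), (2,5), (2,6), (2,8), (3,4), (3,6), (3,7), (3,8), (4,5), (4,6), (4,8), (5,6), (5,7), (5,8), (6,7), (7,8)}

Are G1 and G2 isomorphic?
No, not isomorphic

The graphs are NOT isomorphic.

Counting edges: G1 has 23 edge(s); G2 has 25 edge(s).
Edge count is an isomorphism invariant (a bijection on vertices induces a bijection on edges), so differing edge counts rule out isomorphism.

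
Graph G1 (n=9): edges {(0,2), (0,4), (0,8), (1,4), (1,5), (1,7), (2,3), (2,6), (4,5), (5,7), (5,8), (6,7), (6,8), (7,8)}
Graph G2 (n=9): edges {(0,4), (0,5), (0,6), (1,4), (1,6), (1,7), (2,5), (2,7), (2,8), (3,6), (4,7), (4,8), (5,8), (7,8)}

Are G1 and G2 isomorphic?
Yes, isomorphic

The graphs are isomorphic.
One valid mapping φ: V(G1) → V(G2): 0→0, 1→2, 2→6, 3→3, 4→5, 5→8, 6→1, 7→7, 8→4

Verify φ preserves adjacency — for each edge of G1, its image is an edge of G2:
  (0,2) → (φ(0),φ(2)) = (0,6) ∈ E(G2) ✓
  (0,4) → (φ(0),φ(4)) = (0,5) ∈ E(G2) ✓
  (0,8) → (φ(0),φ(8)) = (0,4) ∈ E(G2) ✓
  (1,4) → (φ(1),φ(4)) = (2,5) ∈ E(G2) ✓
  (1,5) → (φ(1),φ(5)) = (2,8) ∈ E(G2) ✓
  (1,7) → (φ(1),φ(7)) = (2,7) ∈ E(G2) ✓
  (2,3) → (φ(2),φ(3)) = (3,6) ∈ E(G2) ✓
  (2,6) → (φ(2),φ(6)) = (1,6) ∈ E(G2) ✓
  (4,5) → (φ(4),φ(5)) = (5,8) ∈ E(G2) ✓
  (5,7) → (φ(5),φ(7)) = (7,8) ∈ E(G2) ✓
  (5,8) → (φ(5),φ(8)) = (4,8) ∈ E(G2) ✓
  (6,7) → (φ(6),φ(7)) = (1,7) ∈ E(G2) ✓
  (6,8) → (φ(6),φ(8)) = (1,4) ∈ E(G2) ✓
  (7,8) → (φ(7),φ(8)) = (4,7) ∈ E(G2) ✓
All 14 edges of G1 map to edges of G2, and |E(G1)| = |E(G2)| = 14, so φ is a bijection on edges as well as vertices. Hence G1 ≅ G2.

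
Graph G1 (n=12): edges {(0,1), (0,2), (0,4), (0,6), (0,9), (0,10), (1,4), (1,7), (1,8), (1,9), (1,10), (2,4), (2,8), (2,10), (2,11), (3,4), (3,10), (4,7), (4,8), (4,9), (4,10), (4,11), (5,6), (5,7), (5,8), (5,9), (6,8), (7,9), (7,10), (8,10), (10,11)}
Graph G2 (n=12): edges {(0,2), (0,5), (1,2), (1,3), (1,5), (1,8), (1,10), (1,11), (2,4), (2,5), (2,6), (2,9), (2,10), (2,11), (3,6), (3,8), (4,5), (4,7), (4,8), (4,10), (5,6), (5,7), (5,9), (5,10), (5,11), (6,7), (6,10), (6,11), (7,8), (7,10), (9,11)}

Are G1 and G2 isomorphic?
Yes, isomorphic

The graphs are isomorphic.
One valid mapping φ: V(G1) → V(G2): 0→6, 1→10, 2→11, 3→0, 4→5, 5→8, 6→3, 7→4, 8→1, 9→7, 10→2, 11→9

Verify φ preserves adjacency — for each edge of G1, its image is an edge of G2:
  (0,1) → (φ(0),φ(1)) = (6,10) ∈ E(G2) ✓
  (0,2) → (φ(0),φ(2)) = (6,11) ∈ E(G2) ✓
  (0,4) → (φ(0),φ(4)) = (5,6) ∈ E(G2) ✓
  (0,6) → (φ(0),φ(6)) = (3,6) ∈ E(G2) ✓
  (0,9) → (φ(0),φ(9)) = (6,7) ∈ E(G2) ✓
  (0,10) → (φ(0),φ(10)) = (2,6) ∈ E(G2) ✓
  (1,4) → (φ(1),φ(4)) = (5,10) ∈ E(G2) ✓
  (1,7) → (φ(1),φ(7)) = (4,10) ∈ E(G2) ✓
  (1,8) → (φ(1),φ(8)) = (1,10) ∈ E(G2) ✓
  (1,9) → (φ(1),φ(9)) = (7,10) ∈ E(G2) ✓
  (1,10) → (φ(1),φ(10)) = (2,10) ∈ E(G2) ✓
  (2,4) → (φ(2),φ(4)) = (5,11) ∈ E(G2) ✓
  (2,8) → (φ(2),φ(8)) = (1,11) ∈ E(G2) ✓
  (2,10) → (φ(2),φ(10)) = (2,11) ∈ E(G2) ✓
  (2,11) → (φ(2),φ(11)) = (9,11) ∈ E(G2) ✓
  (3,4) → (φ(3),φ(4)) = (0,5) ∈ E(G2) ✓
  (3,10) → (φ(3),φ(10)) = (0,2) ∈ E(G2) ✓
  (4,7) → (φ(4),φ(7)) = (4,5) ∈ E(G2) ✓
  (4,8) → (φ(4),φ(8)) = (1,5) ∈ E(G2) ✓
  (4,9) → (φ(4),φ(9)) = (5,7) ∈ E(G2) ✓
  (4,10) → (φ(4),φ(10)) = (2,5) ∈ E(G2) ✓
  (4,11) → (φ(4),φ(11)) = (5,9) ∈ E(G2) ✓
  (5,6) → (φ(5),φ(6)) = (3,8) ∈ E(G2) ✓
  (5,7) → (φ(5),φ(7)) = (4,8) ∈ E(G2) ✓
  (5,8) → (φ(5),φ(8)) = (1,8) ∈ E(G2) ✓
  (5,9) → (φ(5),φ(9)) = (7,8) ∈ E(G2) ✓
  (6,8) → (φ(6),φ(8)) = (1,3) ∈ E(G2) ✓
  (7,9) → (φ(7),φ(9)) = (4,7) ∈ E(G2) ✓
  (7,10) → (φ(7),φ(10)) = (2,4) ∈ E(G2) ✓
  (8,10) → (φ(8),φ(10)) = (1,2) ∈ E(G2) ✓
  (10,11) → (φ(10),φ(11)) = (2,9) ∈ E(G2) ✓
All 31 edges of G1 map to edges of G2, and |E(G1)| = |E(G2)| = 31, so φ is a bijection on edges as well as vertices. Hence G1 ≅ G2.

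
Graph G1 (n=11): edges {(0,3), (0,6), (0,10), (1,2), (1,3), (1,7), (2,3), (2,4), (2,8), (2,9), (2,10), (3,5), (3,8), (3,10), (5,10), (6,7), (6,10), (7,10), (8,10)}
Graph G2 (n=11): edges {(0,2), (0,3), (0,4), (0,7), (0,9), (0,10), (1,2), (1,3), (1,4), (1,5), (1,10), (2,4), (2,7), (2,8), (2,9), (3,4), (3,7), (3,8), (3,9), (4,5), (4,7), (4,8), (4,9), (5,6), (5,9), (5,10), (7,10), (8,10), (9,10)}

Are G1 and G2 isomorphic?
No, not isomorphic

The graphs are NOT isomorphic.

Counting triangles (3-cliques): G1 has 9, G2 has 22.
Triangle count is an isomorphism invariant, so differing triangle counts rule out isomorphism.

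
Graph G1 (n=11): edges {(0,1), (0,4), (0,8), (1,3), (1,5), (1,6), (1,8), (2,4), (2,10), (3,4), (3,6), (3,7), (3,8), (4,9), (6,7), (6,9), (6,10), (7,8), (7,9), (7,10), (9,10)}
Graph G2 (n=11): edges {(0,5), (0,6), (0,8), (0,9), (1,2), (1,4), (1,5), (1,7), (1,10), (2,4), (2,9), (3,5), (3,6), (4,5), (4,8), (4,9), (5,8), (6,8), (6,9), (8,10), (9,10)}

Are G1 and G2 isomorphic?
No, not isomorphic

The graphs are NOT isomorphic.

Counting triangles (3-cliques): G1 has 9, G2 has 7.
Triangle count is an isomorphism invariant, so differing triangle counts rule out isomorphism.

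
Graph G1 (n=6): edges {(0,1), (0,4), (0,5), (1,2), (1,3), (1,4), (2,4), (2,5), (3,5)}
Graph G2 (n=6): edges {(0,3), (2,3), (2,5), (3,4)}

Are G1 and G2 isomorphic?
No, not isomorphic

The graphs are NOT isomorphic.

Degrees in G1: deg(0)=3, deg(1)=4, deg(2)=3, deg(3)=2, deg(4)=3, deg(5)=3.
Sorted degree sequence of G1: [4, 3, 3, 3, 3, 2].
Degrees in G2: deg(0)=1, deg(1)=0, deg(2)=2, deg(3)=3, deg(4)=1, deg(5)=1.
Sorted degree sequence of G2: [3, 2, 1, 1, 1, 0].
The (sorted) degree sequence is an isomorphism invariant, so since G1 and G2 have different degree sequences they cannot be isomorphic.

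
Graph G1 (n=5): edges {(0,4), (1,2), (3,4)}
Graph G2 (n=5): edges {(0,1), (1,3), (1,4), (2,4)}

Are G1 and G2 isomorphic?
No, not isomorphic

The graphs are NOT isomorphic.

Connected components of G1: 2 component(s) with vertex sets [[1, 2], [0, 3, 4]], sizes [2, 3].
Connected components of G2: 1 component(s) with vertex sets [[0, 1, 2, 3, 4]], sizes [5].
The number of connected components (and the multiset of component sizes) is an isomorphism invariant — an isomorphism maps each component of G1 bijectively onto a component of G2. Since G1 has 2 component(s) and G2 has 1, they cannot be isomorphic.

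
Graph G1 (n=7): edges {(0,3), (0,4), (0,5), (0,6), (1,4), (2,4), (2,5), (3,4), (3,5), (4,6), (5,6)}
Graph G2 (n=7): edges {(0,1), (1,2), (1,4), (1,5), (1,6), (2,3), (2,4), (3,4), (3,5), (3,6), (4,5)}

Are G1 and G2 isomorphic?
Yes, isomorphic

The graphs are isomorphic.
One valid mapping φ: V(G1) → V(G2): 0→4, 1→0, 2→6, 3→5, 4→1, 5→3, 6→2

Verify φ preserves adjacency — for each edge of G1, its image is an edge of G2:
  (0,3) → (φ(0),φ(3)) = (4,5) ∈ E(G2) ✓
  (0,4) → (φ(0),φ(4)) = (1,4) ∈ E(G2) ✓
  (0,5) → (φ(0),φ(5)) = (3,4) ∈ E(G2) ✓
  (0,6) → (φ(0),φ(6)) = (2,4) ∈ E(G2) ✓
  (1,4) → (φ(1),φ(4)) = (0,1) ∈ E(G2) ✓
  (2,4) → (φ(2),φ(4)) = (1,6) ∈ E(G2) ✓
  (2,5) → (φ(2),φ(5)) = (3,6) ∈ E(G2) ✓
  (3,4) → (φ(3),φ(4)) = (1,5) ∈ E(G2) ✓
  (3,5) → (φ(3),φ(5)) = (3,5) ∈ E(G2) ✓
  (4,6) → (φ(4),φ(6)) = (1,2) ∈ E(G2) ✓
  (5,6) → (φ(5),φ(6)) = (2,3) ∈ E(G2) ✓
All 11 edges of G1 map to edges of G2, and |E(G1)| = |E(G2)| = 11, so φ is a bijection on edges as well as vertices. Hence G1 ≅ G2.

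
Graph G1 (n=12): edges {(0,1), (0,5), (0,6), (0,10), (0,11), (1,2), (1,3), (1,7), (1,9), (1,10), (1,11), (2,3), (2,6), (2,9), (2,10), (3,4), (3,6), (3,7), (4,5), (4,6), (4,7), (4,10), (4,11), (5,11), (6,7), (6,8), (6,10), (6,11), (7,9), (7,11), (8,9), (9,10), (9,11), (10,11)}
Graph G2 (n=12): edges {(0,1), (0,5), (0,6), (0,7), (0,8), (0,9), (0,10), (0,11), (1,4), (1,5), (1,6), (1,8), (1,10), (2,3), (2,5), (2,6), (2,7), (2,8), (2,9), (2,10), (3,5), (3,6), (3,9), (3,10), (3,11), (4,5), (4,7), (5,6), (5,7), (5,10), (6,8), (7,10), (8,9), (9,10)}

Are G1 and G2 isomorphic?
Yes, isomorphic

The graphs are isomorphic.
One valid mapping φ: V(G1) → V(G2): 0→7, 1→2, 2→9, 3→8, 4→1, 5→4, 6→0, 7→6, 8→11, 9→3, 10→10, 11→5

Verify φ preserves adjacency — for each edge of G1, its image is an edge of G2:
  (0,1) → (φ(0),φ(1)) = (2,7) ∈ E(G2) ✓
  (0,5) → (φ(0),φ(5)) = (4,7) ∈ E(G2) ✓
  (0,6) → (φ(0),φ(6)) = (0,7) ∈ E(G2) ✓
  (0,10) → (φ(0),φ(10)) = (7,10) ∈ E(G2) ✓
  (0,11) → (φ(0),φ(11)) = (5,7) ∈ E(G2) ✓
  (1,2) → (φ(1),φ(2)) = (2,9) ∈ E(G2) ✓
  (1,3) → (φ(1),φ(3)) = (2,8) ∈ E(G2) ✓
  (1,7) → (φ(1),φ(7)) = (2,6) ∈ E(G2) ✓
  (1,9) → (φ(1),φ(9)) = (2,3) ∈ E(G2) ✓
  (1,10) → (φ(1),φ(10)) = (2,10) ∈ E(G2) ✓
  (1,11) → (φ(1),φ(11)) = (2,5) ∈ E(G2) ✓
  (2,3) → (φ(2),φ(3)) = (8,9) ∈ E(G2) ✓
  (2,6) → (φ(2),φ(6)) = (0,9) ∈ E(G2) ✓
  (2,9) → (φ(2),φ(9)) = (3,9) ∈ E(G2) ✓
  (2,10) → (φ(2),φ(10)) = (9,10) ∈ E(G2) ✓
  (3,4) → (φ(3),φ(4)) = (1,8) ∈ E(G2) ✓
  (3,6) → (φ(3),φ(6)) = (0,8) ∈ E(G2) ✓
  (3,7) → (φ(3),φ(7)) = (6,8) ∈ E(G2) ✓
  (4,5) → (φ(4),φ(5)) = (1,4) ∈ E(G2) ✓
  (4,6) → (φ(4),φ(6)) = (0,1) ∈ E(G2) ✓
  (4,7) → (φ(4),φ(7)) = (1,6) ∈ E(G2) ✓
  (4,10) → (φ(4),φ(10)) = (1,10) ∈ E(G2) ✓
  (4,11) → (φ(4),φ(11)) = (1,5) ∈ E(G2) ✓
  (5,11) → (φ(5),φ(11)) = (4,5) ∈ E(G2) ✓
  (6,7) → (φ(6),φ(7)) = (0,6) ∈ E(G2) ✓
  (6,8) → (φ(6),φ(8)) = (0,11) ∈ E(G2) ✓
  (6,10) → (φ(6),φ(10)) = (0,10) ∈ E(G2) ✓
  (6,11) → (φ(6),φ(11)) = (0,5) ∈ E(G2) ✓
  (7,9) → (φ(7),φ(9)) = (3,6) ∈ E(G2) ✓
  (7,11) → (φ(7),φ(11)) = (5,6) ∈ E(G2) ✓
  (8,9) → (φ(8),φ(9)) = (3,11) ∈ E(G2) ✓
  (9,10) → (φ(9),φ(10)) = (3,10) ∈ E(G2) ✓
  (9,11) → (φ(9),φ(11)) = (3,5) ∈ E(G2) ✓
  (10,11) → (φ(10),φ(11)) = (5,10) ∈ E(G2) ✓
All 34 edges of G1 map to edges of G2, and |E(G1)| = |E(G2)| = 34, so φ is a bijection on edges as well as vertices. Hence G1 ≅ G2.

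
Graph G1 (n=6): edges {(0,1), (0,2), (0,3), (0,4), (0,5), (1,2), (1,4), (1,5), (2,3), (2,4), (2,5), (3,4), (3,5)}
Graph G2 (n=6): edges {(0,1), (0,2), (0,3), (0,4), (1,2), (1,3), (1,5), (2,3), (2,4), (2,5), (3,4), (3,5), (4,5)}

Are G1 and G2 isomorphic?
Yes, isomorphic

The graphs are isomorphic.
One valid mapping φ: V(G1) → V(G2): 0→3, 1→1, 2→2, 3→4, 4→0, 5→5

Verify φ preserves adjacency — for each edge of G1, its image is an edge of G2:
  (0,1) → (φ(0),φ(1)) = (1,3) ∈ E(G2) ✓
  (0,2) → (φ(0),φ(2)) = (2,3) ∈ E(G2) ✓
  (0,3) → (φ(0),φ(3)) = (3,4) ∈ E(G2) ✓
  (0,4) → (φ(0),φ(4)) = (0,3) ∈ E(G2) ✓
  (0,5) → (φ(0),φ(5)) = (3,5) ∈ E(G2) ✓
  (1,2) → (φ(1),φ(2)) = (1,2) ∈ E(G2) ✓
  (1,4) → (φ(1),φ(4)) = (0,1) ∈ E(G2) ✓
  (1,5) → (φ(1),φ(5)) = (1,5) ∈ E(G2) ✓
  (2,3) → (φ(2),φ(3)) = (2,4) ∈ E(G2) ✓
  (2,4) → (φ(2),φ(4)) = (0,2) ∈ E(G2) ✓
  (2,5) → (φ(2),φ(5)) = (2,5) ∈ E(G2) ✓
  (3,4) → (φ(3),φ(4)) = (0,4) ∈ E(G2) ✓
  (3,5) → (φ(3),φ(5)) = (4,5) ∈ E(G2) ✓
All 13 edges of G1 map to edges of G2, and |E(G1)| = |E(G2)| = 13, so φ is a bijection on edges as well as vertices. Hence G1 ≅ G2.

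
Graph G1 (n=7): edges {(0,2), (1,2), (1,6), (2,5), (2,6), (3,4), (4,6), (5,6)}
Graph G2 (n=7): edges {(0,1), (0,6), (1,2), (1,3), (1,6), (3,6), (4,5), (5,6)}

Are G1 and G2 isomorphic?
Yes, isomorphic

The graphs are isomorphic.
One valid mapping φ: V(G1) → V(G2): 0→2, 1→0, 2→1, 3→4, 4→5, 5→3, 6→6

Verify φ preserves adjacency — for each edge of G1, its image is an edge of G2:
  (0,2) → (φ(0),φ(2)) = (1,2) ∈ E(G2) ✓
  (1,2) → (φ(1),φ(2)) = (0,1) ∈ E(G2) ✓
  (1,6) → (φ(1),φ(6)) = (0,6) ∈ E(G2) ✓
  (2,5) → (φ(2),φ(5)) = (1,3) ∈ E(G2) ✓
  (2,6) → (φ(2),φ(6)) = (1,6) ∈ E(G2) ✓
  (3,4) → (φ(3),φ(4)) = (4,5) ∈ E(G2) ✓
  (4,6) → (φ(4),φ(6)) = (5,6) ∈ E(G2) ✓
  (5,6) → (φ(5),φ(6)) = (3,6) ∈ E(G2) ✓
All 8 edges of G1 map to edges of G2, and |E(G1)| = |E(G2)| = 8, so φ is a bijection on edges as well as vertices. Hence G1 ≅ G2.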